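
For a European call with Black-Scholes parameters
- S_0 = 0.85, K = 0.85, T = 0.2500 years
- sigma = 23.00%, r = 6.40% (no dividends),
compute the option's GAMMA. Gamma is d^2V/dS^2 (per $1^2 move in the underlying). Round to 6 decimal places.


d1 = 0.1966304348; d2 = 0.0816304348
phi(d1) = 0.3913040901; exp(-qT) = 1.0000000000; exp(-rT) = 0.9841273201
Gamma = exp(-qT) * phi(d1) / (S * sigma * sqrt(T)) = 1.0000000000 * 0.3913040901 / (0.8500 * 0.2300 * 0.5000000000) = 4.003111

Answer: Gamma = 4.003111


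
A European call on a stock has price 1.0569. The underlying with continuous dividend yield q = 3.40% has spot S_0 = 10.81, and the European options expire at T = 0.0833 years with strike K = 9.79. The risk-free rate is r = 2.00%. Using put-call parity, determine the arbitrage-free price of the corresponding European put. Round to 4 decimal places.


Answer: Put price = 0.0512

Derivation:
Put-call parity: C - P = S_0 * exp(-qT) - K * exp(-rT).
S_0 * exp(-qT) = 10.8100 * 0.99717181 = 10.77942723
K * exp(-rT) = 9.7900 * 0.99833539 = 9.77370344
P = C - S*exp(-qT) + K*exp(-rT)
P = 1.0569 - 10.77942723 + 9.77370344 = 0.0512


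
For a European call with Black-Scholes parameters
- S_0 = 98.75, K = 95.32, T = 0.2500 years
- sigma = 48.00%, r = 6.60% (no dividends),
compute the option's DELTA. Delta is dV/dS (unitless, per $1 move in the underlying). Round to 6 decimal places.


Answer: Delta = 0.631583

Derivation:
d1 = 0.3360489648; d2 = 0.0960489648
phi(d1) = 0.3770403807; exp(-qT) = 1.0000000000; exp(-rT) = 0.9836353794
N(d1) = 0.6315830286
Delta = exp(-qT) * N(d1) = 1.0000000000 * 0.6315830286 = 0.631583


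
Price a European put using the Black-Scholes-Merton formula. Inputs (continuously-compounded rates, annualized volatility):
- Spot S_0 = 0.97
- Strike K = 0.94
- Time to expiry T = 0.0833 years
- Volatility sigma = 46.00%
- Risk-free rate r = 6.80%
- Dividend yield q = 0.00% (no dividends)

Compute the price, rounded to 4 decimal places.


d1 = (ln(S/K) + (r - q + 0.5*sigma^2) * T) / (sigma * sqrt(T)) = 0.34567907
d2 = d1 - sigma * sqrt(T) = 0.21291507
exp(-rT) = 0.99435161; exp(-qT) = 1.00000000
P = K * exp(-rT) * N(-d2) - S_0 * exp(-qT) * N(-d1)
N(-d1) = 0.36479196; N(-d2) = 0.41569660
P = 0.9400 * 0.99435161 * 0.41569660 - 0.9700 * 1.00000000 * 0.36479196 = 0.0347

Answer: Price = 0.0347


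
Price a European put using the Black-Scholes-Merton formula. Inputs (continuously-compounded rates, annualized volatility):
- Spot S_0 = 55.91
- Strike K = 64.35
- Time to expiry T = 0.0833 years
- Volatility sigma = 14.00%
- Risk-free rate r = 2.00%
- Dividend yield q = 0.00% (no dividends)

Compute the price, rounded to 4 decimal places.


d1 = (ln(S/K) + (r - q + 0.5*sigma^2) * T) / (sigma * sqrt(T)) = -3.41805305
d2 = d1 - sigma * sqrt(T) = -3.45845949
exp(-rT) = 0.99833539; exp(-qT) = 1.00000000
P = K * exp(-rT) * N(-d2) - S_0 * exp(-qT) * N(-d1)
N(-d1) = 0.99968465; N(-d2) = 0.99972836
P = 64.3500 * 0.99833539 * 0.99972836 - 55.9100 * 1.00000000 * 0.99968465 = 8.3331

Answer: Price = 8.3331


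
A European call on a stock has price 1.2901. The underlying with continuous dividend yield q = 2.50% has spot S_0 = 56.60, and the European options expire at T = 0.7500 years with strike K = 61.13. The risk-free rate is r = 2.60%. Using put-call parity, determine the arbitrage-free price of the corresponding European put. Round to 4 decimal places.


Put-call parity: C - P = S_0 * exp(-qT) - K * exp(-rT).
S_0 * exp(-qT) = 56.6000 * 0.98142469 = 55.54863733
K * exp(-rT) = 61.1300 * 0.98068890 = 59.94951216
P = C - S*exp(-qT) + K*exp(-rT)
P = 1.2901 - 55.54863733 + 59.94951216 = 5.6910

Answer: Put price = 5.6910


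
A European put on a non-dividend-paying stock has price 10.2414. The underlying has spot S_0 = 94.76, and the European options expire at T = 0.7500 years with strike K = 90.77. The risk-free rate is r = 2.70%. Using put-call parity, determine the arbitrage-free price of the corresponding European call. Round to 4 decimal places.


Put-call parity: C - P = S_0 * exp(-qT) - K * exp(-rT).
S_0 * exp(-qT) = 94.7600 * 1.00000000 = 94.76000000
K * exp(-rT) = 90.7700 * 0.97995365 = 88.95039320
C = P + S*exp(-qT) - K*exp(-rT)
C = 10.2414 + 94.76000000 - 88.95039320 = 16.0510

Answer: Call price = 16.0510


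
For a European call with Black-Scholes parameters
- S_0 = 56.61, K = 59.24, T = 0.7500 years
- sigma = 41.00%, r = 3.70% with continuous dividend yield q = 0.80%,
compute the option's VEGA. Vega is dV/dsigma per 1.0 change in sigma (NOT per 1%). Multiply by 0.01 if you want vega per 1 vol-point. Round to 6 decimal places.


Answer: Vega = 19.322245

Derivation:
d1 = 0.1108967600; d2 = -0.2441736556
phi(d1) = 0.3964966928; exp(-qT) = 0.9940179641; exp(-rT) = 0.9726314943
Vega = S * exp(-qT) * phi(d1) * sqrt(T) = 56.6100 * 0.9940179641 * 0.3964966928 * 0.8660254038 = 19.322245


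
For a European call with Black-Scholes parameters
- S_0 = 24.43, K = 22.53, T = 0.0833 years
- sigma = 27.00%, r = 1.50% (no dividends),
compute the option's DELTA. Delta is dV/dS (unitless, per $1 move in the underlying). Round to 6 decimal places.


Answer: Delta = 0.863017

Derivation:
d1 = 1.0939757470; d2 = 1.0160490507
phi(d1) = 0.2192966278; exp(-qT) = 1.0000000000; exp(-rT) = 0.9987512803
N(d1) = 0.8630171924
Delta = exp(-qT) * N(d1) = 1.0000000000 * 0.8630171924 = 0.863017


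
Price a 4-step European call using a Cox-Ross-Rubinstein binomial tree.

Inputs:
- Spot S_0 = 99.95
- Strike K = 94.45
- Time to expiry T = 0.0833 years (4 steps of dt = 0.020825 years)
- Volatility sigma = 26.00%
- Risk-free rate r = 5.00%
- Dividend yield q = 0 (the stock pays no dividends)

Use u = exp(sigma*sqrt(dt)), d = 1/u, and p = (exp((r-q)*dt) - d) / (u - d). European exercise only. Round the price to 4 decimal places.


Answer: Price = V(0,0) = 6.8205

Derivation:
dt = T/N = 0.020825
u = exp(sigma*sqrt(dt)) = 1.038233; d = 1/u = 0.963175
p = (exp((r-q)*dt) - d) / (u - d) = 0.504501
Discount per step: exp(-r*dt) = 0.998959
Stock lattice S(k, i) with i counting down-moves:
  k=0: S(0,0) = 99.9500
  k=1: S(1,0) = 103.7714; S(1,1) = 96.2693
  k=2: S(2,0) = 107.7389; S(2,1) = 99.9500; S(2,2) = 92.7242
  k=3: S(3,0) = 111.8581; S(3,1) = 103.7714; S(3,2) = 96.2693; S(3,3) = 89.3096
  k=4: S(4,0) = 116.1347; S(4,1) = 107.7389; S(4,2) = 99.9500; S(4,3) = 92.7242; S(4,4) = 86.0208
Terminal payoffs V(N, i) = max(S_T - K, 0):
  V(4,0) = 21.684744; V(4,1) = 13.288887; V(4,2) = 5.500000; V(4,3) = 0.000000; V(4,4) = 0.000000
Backward induction: V(k, i) = exp(-r*dt) * [p * V(k+1, i) + (1-p) * V(k+1, i+1)].
  V(3,0) = exp(-r*dt) * [p*21.684744 + (1-p)*13.288887] = 17.506366
  V(3,1) = exp(-r*dt) * [p*13.288887 + (1-p)*5.500000] = 9.419686
  V(3,2) = exp(-r*dt) * [p*5.500000 + (1-p)*0.000000] = 2.771867
  V(3,3) = exp(-r*dt) * [p*0.000000 + (1-p)*0.000000] = 0.000000
  V(2,0) = exp(-r*dt) * [p*17.506366 + (1-p)*9.419686] = 13.485374
  V(2,1) = exp(-r*dt) * [p*9.419686 + (1-p)*2.771867] = 6.119322
  V(2,2) = exp(-r*dt) * [p*2.771867 + (1-p)*0.000000] = 1.396954
  V(1,0) = exp(-r*dt) * [p*13.485374 + (1-p)*6.119322] = 9.825266
  V(1,1) = exp(-r*dt) * [p*6.119322 + (1-p)*1.396954] = 3.775460
  V(0,0) = exp(-r*dt) * [p*9.825266 + (1-p)*3.775460] = 6.820486


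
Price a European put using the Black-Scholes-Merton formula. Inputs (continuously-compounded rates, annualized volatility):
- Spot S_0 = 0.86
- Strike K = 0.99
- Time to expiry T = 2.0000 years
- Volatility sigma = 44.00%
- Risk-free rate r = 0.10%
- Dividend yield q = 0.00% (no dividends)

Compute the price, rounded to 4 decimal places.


Answer: Price = 0.2951

Derivation:
d1 = (ln(S/K) + (r - q + 0.5*sigma^2) * T) / (sigma * sqrt(T)) = 0.08811104
d2 = d1 - sigma * sqrt(T) = -0.53414292
exp(-rT) = 0.99800200; exp(-qT) = 1.00000000
P = K * exp(-rT) * N(-d2) - S_0 * exp(-qT) * N(-d1)
N(-d1) = 0.46489421; N(-d2) = 0.70337867
P = 0.9900 * 0.99800200 * 0.70337867 - 0.8600 * 1.00000000 * 0.46489421 = 0.2951


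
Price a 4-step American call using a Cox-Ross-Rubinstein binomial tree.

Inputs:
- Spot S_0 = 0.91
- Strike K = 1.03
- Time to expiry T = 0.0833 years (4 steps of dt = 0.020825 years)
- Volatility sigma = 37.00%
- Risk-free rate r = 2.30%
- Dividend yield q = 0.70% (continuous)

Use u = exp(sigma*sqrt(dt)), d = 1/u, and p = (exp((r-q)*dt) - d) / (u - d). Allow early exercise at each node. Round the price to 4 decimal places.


Answer: Price = V(0,0) = 0.0056

Derivation:
dt = T/N = 0.020825
u = exp(sigma*sqrt(dt)) = 1.054845; d = 1/u = 0.948006
p = (exp((r-q)*dt) - d) / (u - d) = 0.489774
Discount per step: exp(-r*dt) = 0.999521
Stock lattice S(k, i) with i counting down-moves:
  k=0: S(0,0) = 0.9100
  k=1: S(1,0) = 0.9599; S(1,1) = 0.8627
  k=2: S(2,0) = 1.0126; S(2,1) = 0.9100; S(2,2) = 0.8178
  k=3: S(3,0) = 1.0681; S(3,1) = 0.9599; S(3,2) = 0.8627; S(3,3) = 0.7753
  k=4: S(4,0) = 1.1267; S(4,1) = 1.0126; S(4,2) = 0.9100; S(4,3) = 0.8178; S(4,4) = 0.7350
Terminal payoffs V(N, i) = max(S_T - K, 0):
  V(4,0) = 0.096670; V(4,1) = 0.000000; V(4,2) = 0.000000; V(4,3) = 0.000000; V(4,4) = 0.000000
Backward induction: V(k, i) = exp(-r*dt) * [p * V(k+1, i) + (1-p) * V(k+1, i+1)]; then take max(V_cont, immediate exercise) for American.
  V(3,0) = exp(-r*dt) * [p*0.096670 + (1-p)*0.000000] = 0.047324; exercise = 0.038090; V(3,0) = max -> 0.047324
  V(3,1) = exp(-r*dt) * [p*0.000000 + (1-p)*0.000000] = 0.000000; exercise = 0.000000; V(3,1) = max -> 0.000000
  V(3,2) = exp(-r*dt) * [p*0.000000 + (1-p)*0.000000] = 0.000000; exercise = 0.000000; V(3,2) = max -> 0.000000
  V(3,3) = exp(-r*dt) * [p*0.000000 + (1-p)*0.000000] = 0.000000; exercise = 0.000000; V(3,3) = max -> 0.000000
  V(2,0) = exp(-r*dt) * [p*0.047324 + (1-p)*0.000000] = 0.023167; exercise = 0.000000; V(2,0) = max -> 0.023167
  V(2,1) = exp(-r*dt) * [p*0.000000 + (1-p)*0.000000] = 0.000000; exercise = 0.000000; V(2,1) = max -> 0.000000
  V(2,2) = exp(-r*dt) * [p*0.000000 + (1-p)*0.000000] = 0.000000; exercise = 0.000000; V(2,2) = max -> 0.000000
  V(1,0) = exp(-r*dt) * [p*0.023167 + (1-p)*0.000000] = 0.011341; exercise = 0.000000; V(1,0) = max -> 0.011341
  V(1,1) = exp(-r*dt) * [p*0.000000 + (1-p)*0.000000] = 0.000000; exercise = 0.000000; V(1,1) = max -> 0.000000
  V(0,0) = exp(-r*dt) * [p*0.011341 + (1-p)*0.000000] = 0.005552; exercise = 0.000000; V(0,0) = max -> 0.005552


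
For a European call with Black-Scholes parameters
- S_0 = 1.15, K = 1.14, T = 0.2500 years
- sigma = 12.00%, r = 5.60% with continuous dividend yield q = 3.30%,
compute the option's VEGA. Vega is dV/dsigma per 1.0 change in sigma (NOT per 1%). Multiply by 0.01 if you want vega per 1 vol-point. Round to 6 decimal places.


Answer: Vega = 0.219281

Derivation:
d1 = 0.2713946661; d2 = 0.2113946661
phi(d1) = 0.3845174661; exp(-qT) = 0.9917839379; exp(-rT) = 0.9860975443
Vega = S * exp(-qT) * phi(d1) * sqrt(T) = 1.1500 * 0.9917839379 * 0.3845174661 * 0.5000000000 = 0.219281


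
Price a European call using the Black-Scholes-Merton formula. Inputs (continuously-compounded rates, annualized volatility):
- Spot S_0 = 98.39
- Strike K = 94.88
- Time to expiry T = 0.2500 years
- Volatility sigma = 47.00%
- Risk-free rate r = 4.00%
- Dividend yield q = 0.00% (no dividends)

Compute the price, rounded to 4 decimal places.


Answer: Price = 11.3951

Derivation:
d1 = (ln(S/K) + (r - q + 0.5*sigma^2) * T) / (sigma * sqrt(T)) = 0.31463293
d2 = d1 - sigma * sqrt(T) = 0.07963293
exp(-rT) = 0.99004983; exp(-qT) = 1.00000000
C = S_0 * exp(-qT) * N(d1) - K * exp(-rT) * N(d2)
N(d1) = 0.62347981; N(d2) = 0.53173540
C = 98.3900 * 1.00000000 * 0.62347981 - 94.8800 * 0.99004983 * 0.53173540 = 11.3951


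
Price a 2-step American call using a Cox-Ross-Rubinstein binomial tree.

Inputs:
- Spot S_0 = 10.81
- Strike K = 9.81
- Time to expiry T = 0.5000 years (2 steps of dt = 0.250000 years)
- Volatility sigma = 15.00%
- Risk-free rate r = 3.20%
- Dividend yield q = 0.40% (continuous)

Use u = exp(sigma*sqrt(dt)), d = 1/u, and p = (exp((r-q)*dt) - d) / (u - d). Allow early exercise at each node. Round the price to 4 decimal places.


Answer: Price = V(0,0) = 1.2450

Derivation:
dt = T/N = 0.250000
u = exp(sigma*sqrt(dt)) = 1.077884; d = 1/u = 0.927743
p = (exp((r-q)*dt) - d) / (u - d) = 0.528045
Discount per step: exp(-r*dt) = 0.992032
Stock lattice S(k, i) with i counting down-moves:
  k=0: S(0,0) = 10.8100
  k=1: S(1,0) = 11.6519; S(1,1) = 10.0289
  k=2: S(2,0) = 12.5594; S(2,1) = 10.8100; S(2,2) = 9.3043
Terminal payoffs V(N, i) = max(S_T - K, 0):
  V(2,0) = 2.749428; V(2,1) = 1.000000; V(2,2) = 0.000000
Backward induction: V(k, i) = exp(-r*dt) * [p * V(k+1, i) + (1-p) * V(k+1, i+1)]; then take max(V_cont, immediate exercise) for American.
  V(1,0) = exp(-r*dt) * [p*2.749428 + (1-p)*1.000000] = 1.908448; exercise = 1.841928; V(1,0) = max -> 1.908448
  V(1,1) = exp(-r*dt) * [p*1.000000 + (1-p)*0.000000] = 0.523838; exercise = 0.218907; V(1,1) = max -> 0.523838
  V(0,0) = exp(-r*dt) * [p*1.908448 + (1-p)*0.523838] = 1.244975; exercise = 1.000000; V(0,0) = max -> 1.244975


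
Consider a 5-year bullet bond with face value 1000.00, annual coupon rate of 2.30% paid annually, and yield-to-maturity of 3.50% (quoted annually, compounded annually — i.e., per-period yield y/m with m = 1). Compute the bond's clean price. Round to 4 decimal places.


Coupon per period c = face * coupon_rate / m = 23.000000
Periods per year m = 1; per-period yield y/m = 0.035000
Number of cashflows N = 5
Cashflows (t years, CF_t, discount factor 1/(1+y/m)^(m*t), PV):
  t = 1.0000: CF_t = 23.000000, DF = 0.966184, PV = 22.222222
  t = 2.0000: CF_t = 23.000000, DF = 0.933511, PV = 21.470746
  t = 3.0000: CF_t = 23.000000, DF = 0.901943, PV = 20.744682
  t = 4.0000: CF_t = 23.000000, DF = 0.871442, PV = 20.043171
  t = 5.0000: CF_t = 1023.000000, DF = 0.841973, PV = 861.338550
Price P = sum_t PV_t = 945.819371

Answer: Price = 945.8194


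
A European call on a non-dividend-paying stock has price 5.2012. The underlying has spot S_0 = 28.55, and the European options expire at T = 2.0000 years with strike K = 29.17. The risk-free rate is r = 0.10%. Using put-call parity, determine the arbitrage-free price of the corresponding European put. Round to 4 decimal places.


Answer: Put price = 5.7629

Derivation:
Put-call parity: C - P = S_0 * exp(-qT) - K * exp(-rT).
S_0 * exp(-qT) = 28.5500 * 1.00000000 = 28.55000000
K * exp(-rT) = 29.1700 * 0.99800200 = 29.11171830
P = C - S*exp(-qT) + K*exp(-rT)
P = 5.2012 - 28.55000000 + 29.11171830 = 5.7629


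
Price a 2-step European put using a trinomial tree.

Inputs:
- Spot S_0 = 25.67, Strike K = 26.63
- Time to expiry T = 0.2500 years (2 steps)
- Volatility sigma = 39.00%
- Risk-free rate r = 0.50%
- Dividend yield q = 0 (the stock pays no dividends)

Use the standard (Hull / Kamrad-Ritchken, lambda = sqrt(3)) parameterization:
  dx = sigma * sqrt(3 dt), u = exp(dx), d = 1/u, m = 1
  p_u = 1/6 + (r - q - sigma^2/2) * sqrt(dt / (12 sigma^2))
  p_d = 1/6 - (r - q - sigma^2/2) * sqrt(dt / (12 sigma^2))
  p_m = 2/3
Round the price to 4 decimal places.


dt = T/N = 0.125000; dx = sigma*sqrt(3*dt) = 0.238825
u = exp(dx) = 1.269757; d = 1/u = 0.787552
p_u = 0.148073, p_m = 0.666667, p_d = 0.185260
Discount per step: exp(-r*dt) = 0.999375
Stock lattice S(k, j) with j the centered position index:
  k=0: S(0,+0) = 25.6700
  k=1: S(1,-1) = 20.2165; S(1,+0) = 25.6700; S(1,+1) = 32.5947
  k=2: S(2,-2) = 15.9215; S(2,-1) = 20.2165; S(2,+0) = 25.6700; S(2,+1) = 32.5947; S(2,+2) = 41.3873
Terminal payoffs V(N, j) = max(K - S_T, 0):
  V(2,-2) = 10.708467; V(2,-1) = 6.413527; V(2,+0) = 0.960000; V(2,+1) = 0.000000; V(2,+2) = 0.000000
Backward induction: V(k, j) = exp(-r*dt) * [p_u * V(k+1, j+1) + p_m * V(k+1, j) + p_d * V(k+1, j-1)]
  V(1,-1) = exp(-r*dt) * [p_u*0.960000 + p_m*6.413527 + p_d*10.708467] = 6.397689
  V(1,+0) = exp(-r*dt) * [p_u*0.000000 + p_m*0.960000 + p_d*6.413527] = 1.827030
  V(1,+1) = exp(-r*dt) * [p_u*0.000000 + p_m*0.000000 + p_d*0.960000] = 0.177739
  V(0,+0) = exp(-r*dt) * [p_u*0.177739 + p_m*1.827030 + p_d*6.397689] = 2.428058

Answer: Price = V(0,0) = 2.4281


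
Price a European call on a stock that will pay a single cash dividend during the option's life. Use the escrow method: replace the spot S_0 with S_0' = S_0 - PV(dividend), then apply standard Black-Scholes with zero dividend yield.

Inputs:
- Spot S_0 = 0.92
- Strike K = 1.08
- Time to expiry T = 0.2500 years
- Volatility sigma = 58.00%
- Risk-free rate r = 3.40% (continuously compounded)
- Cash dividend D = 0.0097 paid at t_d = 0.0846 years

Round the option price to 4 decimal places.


Answer: Price = 0.0512

Derivation:
PV(D) = D * exp(-r * t_d) = 0.0097 * 0.99712773 = 0.00967214
S_0' = S_0 - PV(D) = 0.9200 - 0.00967214 = 0.91032786
d1 = (ln(S_0'/K) + (r + sigma^2/2)*T) / (sigma*sqrt(T)) = -0.41503965
d2 = d1 - sigma*sqrt(T) = -0.70503965
exp(-rT) = 0.99153602
N(d1) = 0.33905644; N(d2) = 0.24039278
C = S_0' * N(d1) - K * exp(-rT) * N(d2) = 0.91032786 * 0.33905644 - 1.0800 * 0.99153602 * 0.24039278 = 0.0512


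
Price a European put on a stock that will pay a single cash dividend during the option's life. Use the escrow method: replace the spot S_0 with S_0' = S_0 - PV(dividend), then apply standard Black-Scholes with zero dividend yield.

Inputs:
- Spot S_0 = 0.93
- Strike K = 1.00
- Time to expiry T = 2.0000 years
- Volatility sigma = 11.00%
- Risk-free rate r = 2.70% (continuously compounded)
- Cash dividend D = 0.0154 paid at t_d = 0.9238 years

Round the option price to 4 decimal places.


Answer: Price = 0.0754

Derivation:
PV(D) = D * exp(-r * t_d) = 0.0154 * 0.97536590 = 0.01502063
S_0' = S_0 - PV(D) = 0.9300 - 0.01502063 = 0.91497937
d1 = (ln(S_0'/K) + (r + sigma^2/2)*T) / (sigma*sqrt(T)) = -0.14626675
d2 = d1 - sigma*sqrt(T) = -0.30183024
exp(-rT) = 0.94743211
N(-d1) = 0.55814459; N(-d2) = 0.61860926
P = K * exp(-rT) * N(-d2) - S_0' * N(-d1) = 1.0000 * 0.94743211 * 0.61860926 - 0.91497937 * 0.55814459 = 0.0754


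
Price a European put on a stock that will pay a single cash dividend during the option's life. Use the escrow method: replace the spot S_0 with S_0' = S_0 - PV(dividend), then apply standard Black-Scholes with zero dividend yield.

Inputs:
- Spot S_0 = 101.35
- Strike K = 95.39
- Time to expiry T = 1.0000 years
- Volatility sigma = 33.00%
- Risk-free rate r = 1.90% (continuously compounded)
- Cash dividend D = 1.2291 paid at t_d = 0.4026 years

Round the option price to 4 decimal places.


Answer: Price = 9.6887

Derivation:
PV(D) = D * exp(-r * t_d) = 1.2291 * 0.99237978 = 1.21973399
S_0' = S_0 - PV(D) = 101.3500 - 1.21973399 = 100.13026601
d1 = (ln(S_0'/K) + (r + sigma^2/2)*T) / (sigma*sqrt(T)) = 0.36954014
d2 = d1 - sigma*sqrt(T) = 0.03954014
exp(-rT) = 0.98117936
N(-d1) = 0.35586258; N(-d2) = 0.48422987
P = K * exp(-rT) * N(-d2) - S_0' * N(-d1) = 95.3900 * 0.98117936 * 0.48422987 - 100.13026601 * 0.35586258 = 9.6887


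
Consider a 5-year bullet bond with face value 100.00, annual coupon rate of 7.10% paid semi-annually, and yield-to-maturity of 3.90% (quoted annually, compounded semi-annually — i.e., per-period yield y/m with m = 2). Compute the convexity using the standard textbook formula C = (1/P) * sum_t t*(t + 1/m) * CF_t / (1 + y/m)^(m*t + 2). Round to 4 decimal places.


Coupon per period c = face * coupon_rate / m = 3.550000
Periods per year m = 2; per-period yield y/m = 0.019500
Number of cashflows N = 10
Cashflows (t years, CF_t, discount factor 1/(1+y/m)^(m*t), PV):
  t = 0.5000: CF_t = 3.550000, DF = 0.980873, PV = 3.482099
  t = 1.0000: CF_t = 3.550000, DF = 0.962112, PV = 3.415497
  t = 1.5000: CF_t = 3.550000, DF = 0.943709, PV = 3.350169
  t = 2.0000: CF_t = 3.550000, DF = 0.925659, PV = 3.286090
  t = 2.5000: CF_t = 3.550000, DF = 0.907954, PV = 3.223237
  t = 3.0000: CF_t = 3.550000, DF = 0.890588, PV = 3.161586
  t = 3.5000: CF_t = 3.550000, DF = 0.873553, PV = 3.101114
  t = 4.0000: CF_t = 3.550000, DF = 0.856845, PV = 3.041799
  t = 4.5000: CF_t = 3.550000, DF = 0.840456, PV = 2.983618
  t = 5.0000: CF_t = 103.550000, DF = 0.824380, PV = 85.364599
Price P = sum_t PV_t = 114.409807
Convexity numerator sum_t t*(t + 1/m) * CF_t / (1+y/m)^(m*t + 2):
  t = 0.5000: term = 1.675084
  t = 1.0000: term = 4.929135
  t = 1.5000: term = 9.669710
  t = 2.0000: term = 15.807929
  t = 2.5000: term = 23.258356
  t = 3.0000: term = 31.938889
  t = 3.5000: term = 41.770658
  t = 4.0000: term = 52.677913
  t = 4.5000: term = 64.587926
  t = 5.0000: term = 2258.582900
Convexity = (1/P) * sum = 2504.898500 / 114.409807 = 21.894089

Answer: Convexity = 21.8941


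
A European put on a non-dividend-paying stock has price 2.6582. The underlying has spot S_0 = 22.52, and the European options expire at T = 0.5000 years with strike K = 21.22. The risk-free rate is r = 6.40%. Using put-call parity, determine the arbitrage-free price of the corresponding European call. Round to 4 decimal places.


Answer: Call price = 4.6265

Derivation:
Put-call parity: C - P = S_0 * exp(-qT) - K * exp(-rT).
S_0 * exp(-qT) = 22.5200 * 1.00000000 = 22.52000000
K * exp(-rT) = 21.2200 * 0.96850658 = 20.55170967
C = P + S*exp(-qT) - K*exp(-rT)
C = 2.6582 + 22.52000000 - 20.55170967 = 4.6265


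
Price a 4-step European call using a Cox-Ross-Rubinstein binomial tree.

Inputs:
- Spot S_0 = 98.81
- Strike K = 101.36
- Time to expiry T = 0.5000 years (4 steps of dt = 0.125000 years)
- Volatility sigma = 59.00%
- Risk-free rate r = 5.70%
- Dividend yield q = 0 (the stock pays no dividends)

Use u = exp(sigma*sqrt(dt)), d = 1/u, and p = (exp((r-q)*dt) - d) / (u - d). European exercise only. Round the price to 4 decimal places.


Answer: Price = V(0,0) = 15.9055

Derivation:
dt = T/N = 0.125000
u = exp(sigma*sqrt(dt)) = 1.231948; d = 1/u = 0.811723
p = (exp((r-q)*dt) - d) / (u - d) = 0.465055
Discount per step: exp(-r*dt) = 0.992900
Stock lattice S(k, i) with i counting down-moves:
  k=0: S(0,0) = 98.8100
  k=1: S(1,0) = 121.7288; S(1,1) = 80.2063
  k=2: S(2,0) = 149.9635; S(2,1) = 98.8100; S(2,2) = 65.1053
  k=3: S(3,0) = 184.7472; S(3,1) = 121.7288; S(3,2) = 80.2063; S(3,3) = 52.8474
  k=4: S(4,0) = 227.5989; S(4,1) = 149.9635; S(4,2) = 98.8100; S(4,3) = 65.1053; S(4,4) = 42.8975
Terminal payoffs V(N, i) = max(S_T - K, 0):
  V(4,0) = 126.238888; V(4,1) = 48.603483; V(4,2) = 0.000000; V(4,3) = 0.000000; V(4,4) = 0.000000
Backward induction: V(k, i) = exp(-r*dt) * [p * V(k+1, i) + (1-p) * V(k+1, i+1)].
  V(3,0) = exp(-r*dt) * [p*126.238888 + (1-p)*48.603483] = 84.106807
  V(3,1) = exp(-r*dt) * [p*48.603483 + (1-p)*0.000000] = 22.442811
  V(3,2) = exp(-r*dt) * [p*0.000000 + (1-p)*0.000000] = 0.000000
  V(3,3) = exp(-r*dt) * [p*0.000000 + (1-p)*0.000000] = 0.000000
  V(2,0) = exp(-r*dt) * [p*84.106807 + (1-p)*22.442811] = 50.757019
  V(2,1) = exp(-r*dt) * [p*22.442811 + (1-p)*0.000000] = 10.363039
  V(2,2) = exp(-r*dt) * [p*0.000000 + (1-p)*0.000000] = 0.000000
  V(1,0) = exp(-r*dt) * [p*50.757019 + (1-p)*10.363039] = 28.941513
  V(1,1) = exp(-r*dt) * [p*10.363039 + (1-p)*0.000000] = 4.785166
  V(0,0) = exp(-r*dt) * [p*28.941513 + (1-p)*4.785166] = 15.905462


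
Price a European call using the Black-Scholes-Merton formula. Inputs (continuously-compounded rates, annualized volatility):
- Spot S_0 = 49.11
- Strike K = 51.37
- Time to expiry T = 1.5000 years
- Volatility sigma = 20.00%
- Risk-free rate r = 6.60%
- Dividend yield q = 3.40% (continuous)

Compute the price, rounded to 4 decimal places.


d1 = (ln(S/K) + (r - q + 0.5*sigma^2) * T) / (sigma * sqrt(T)) = 0.13475597
d2 = d1 - sigma * sqrt(T) = -0.11019301
exp(-rT) = 0.90574271; exp(-qT) = 0.95027867
C = S_0 * exp(-qT) * N(d1) - K * exp(-rT) * N(d2)
N(d1) = 0.55359759; N(d2) = 0.45612815
C = 49.1100 * 0.95027867 * 0.55359759 - 51.3700 * 0.90574271 * 0.45612815 = 4.6127

Answer: Price = 4.6127


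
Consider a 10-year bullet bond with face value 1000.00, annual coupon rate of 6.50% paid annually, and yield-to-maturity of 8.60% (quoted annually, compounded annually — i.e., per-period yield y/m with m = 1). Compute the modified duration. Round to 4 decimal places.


Answer: Modified duration = 6.8641

Derivation:
Coupon per period c = face * coupon_rate / m = 65.000000
Periods per year m = 1; per-period yield y/m = 0.086000
Number of cashflows N = 10
Cashflows (t years, CF_t, discount factor 1/(1+y/m)^(m*t), PV):
  t = 1.0000: CF_t = 65.000000, DF = 0.920810, PV = 59.852670
  t = 2.0000: CF_t = 65.000000, DF = 0.847892, PV = 55.112956
  t = 3.0000: CF_t = 65.000000, DF = 0.780747, PV = 50.748578
  t = 4.0000: CF_t = 65.000000, DF = 0.718920, PV = 46.729814
  t = 5.0000: CF_t = 65.000000, DF = 0.661989, PV = 43.029295
  t = 6.0000: CF_t = 65.000000, DF = 0.609566, PV = 39.621819
  t = 7.0000: CF_t = 65.000000, DF = 0.561295, PV = 36.484179
  t = 8.0000: CF_t = 65.000000, DF = 0.516846, PV = 33.595008
  t = 9.0000: CF_t = 65.000000, DF = 0.475917, PV = 30.934630
  t = 10.0000: CF_t = 1065.000000, DF = 0.438230, PV = 466.714566
Price P = sum_t PV_t = 862.823517
First compute Macaulay numerator sum_t t * PV_t:
  t * PV_t at t = 1.0000: 59.852670
  t * PV_t at t = 2.0000: 110.225912
  t * PV_t at t = 3.0000: 152.245735
  t * PV_t at t = 4.0000: 186.919257
  t * PV_t at t = 5.0000: 215.146475
  t * PV_t at t = 6.0000: 237.730911
  t * PV_t at t = 7.0000: 255.389254
  t * PV_t at t = 8.0000: 268.760068
  t * PV_t at t = 9.0000: 278.411672
  t * PV_t at t = 10.0000: 4667.145660
Macaulay duration D = 6431.827615 / 862.823517 = 7.454395
Modified duration = D / (1 + y/m) = 7.454395 / (1 + 0.086000) = 6.864084


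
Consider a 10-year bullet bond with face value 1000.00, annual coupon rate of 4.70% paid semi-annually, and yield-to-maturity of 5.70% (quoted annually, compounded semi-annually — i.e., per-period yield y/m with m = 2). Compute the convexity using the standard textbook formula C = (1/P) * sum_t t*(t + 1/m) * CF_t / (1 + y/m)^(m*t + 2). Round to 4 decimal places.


Answer: Convexity = 73.3343

Derivation:
Coupon per period c = face * coupon_rate / m = 23.500000
Periods per year m = 2; per-period yield y/m = 0.028500
Number of cashflows N = 20
Cashflows (t years, CF_t, discount factor 1/(1+y/m)^(m*t), PV):
  t = 0.5000: CF_t = 23.500000, DF = 0.972290, PV = 22.848809
  t = 1.0000: CF_t = 23.500000, DF = 0.945347, PV = 22.215663
  t = 1.5000: CF_t = 23.500000, DF = 0.919152, PV = 21.600061
  t = 2.0000: CF_t = 23.500000, DF = 0.893682, PV = 21.001518
  t = 2.5000: CF_t = 23.500000, DF = 0.868917, PV = 20.419560
  t = 3.0000: CF_t = 23.500000, DF = 0.844840, PV = 19.853729
  t = 3.5000: CF_t = 23.500000, DF = 0.821429, PV = 19.303577
  t = 4.0000: CF_t = 23.500000, DF = 0.798667, PV = 18.768670
  t = 4.5000: CF_t = 23.500000, DF = 0.776536, PV = 18.248585
  t = 5.0000: CF_t = 23.500000, DF = 0.755018, PV = 17.742912
  t = 5.5000: CF_t = 23.500000, DF = 0.734096, PV = 17.251251
  t = 6.0000: CF_t = 23.500000, DF = 0.713754, PV = 16.773215
  t = 6.5000: CF_t = 23.500000, DF = 0.693976, PV = 16.308425
  t = 7.0000: CF_t = 23.500000, DF = 0.674745, PV = 15.856514
  t = 7.5000: CF_t = 23.500000, DF = 0.656048, PV = 15.417126
  t = 8.0000: CF_t = 23.500000, DF = 0.637869, PV = 14.989913
  t = 8.5000: CF_t = 23.500000, DF = 0.620193, PV = 14.574539
  t = 9.0000: CF_t = 23.500000, DF = 0.603007, PV = 14.170675
  t = 9.5000: CF_t = 23.500000, DF = 0.586298, PV = 13.778002
  t = 10.0000: CF_t = 1023.500000, DF = 0.570051, PV = 583.447692
Price P = sum_t PV_t = 924.570436
Convexity numerator sum_t t*(t + 1/m) * CF_t / (1+y/m)^(m*t + 2):
  t = 0.5000: term = 10.800030
  t = 1.0000: term = 31.502276
  t = 1.5000: term = 61.258680
  t = 2.0000: term = 99.268644
  t = 2.5000: term = 144.776827
  t = 3.0000: term = 197.071033
  t = 3.5000: term = 255.480192
  t = 4.0000: term = 319.372418
  t = 4.5000: term = 388.153158
  t = 5.0000: term = 461.263408
  t = 5.5000: term = 538.178017
  t = 6.0000: term = 618.404050
  t = 6.5000: term = 701.479233
  t = 7.0000: term = 786.970457
  t = 7.5000: term = 874.472346
  t = 8.0000: term = 963.605891
  t = 8.5000: term = 1054.017139
  t = 9.0000: term = 1145.375941
  t = 9.5000: term = 1237.374754
  t = 10.0000: term = 57913.876197
Convexity = (1/P) * sum = 67802.700692 / 924.570436 = 73.334273


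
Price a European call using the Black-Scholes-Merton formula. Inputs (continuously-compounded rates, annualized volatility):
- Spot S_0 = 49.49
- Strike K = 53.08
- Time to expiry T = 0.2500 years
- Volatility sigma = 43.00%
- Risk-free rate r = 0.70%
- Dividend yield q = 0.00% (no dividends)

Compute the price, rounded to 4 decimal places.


Answer: Price = 2.8562

Derivation:
d1 = (ln(S/K) + (r - q + 0.5*sigma^2) * T) / (sigma * sqrt(T)) = -0.21007944
d2 = d1 - sigma * sqrt(T) = -0.42507944
exp(-rT) = 0.99825153; exp(-qT) = 1.00000000
C = S_0 * exp(-qT) * N(d1) - K * exp(-rT) * N(d2)
N(d1) = 0.41680283; N(d2) = 0.33538938
C = 49.4900 * 1.00000000 * 0.41680283 - 53.0800 * 0.99825153 * 0.33538938 = 2.8562


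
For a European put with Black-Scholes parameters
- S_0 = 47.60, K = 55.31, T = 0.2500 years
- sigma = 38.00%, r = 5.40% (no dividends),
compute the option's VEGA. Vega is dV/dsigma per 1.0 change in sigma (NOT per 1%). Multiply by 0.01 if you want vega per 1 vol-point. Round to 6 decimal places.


Answer: Vega = 7.814829

Derivation:
d1 = -0.6240576988; d2 = -0.8140576988
phi(d1) = 0.3283541462; exp(-qT) = 1.0000000000; exp(-rT) = 0.9865907163
Vega = S * exp(-qT) * phi(d1) * sqrt(T) = 47.6000 * 1.0000000000 * 0.3283541462 * 0.5000000000 = 7.814829


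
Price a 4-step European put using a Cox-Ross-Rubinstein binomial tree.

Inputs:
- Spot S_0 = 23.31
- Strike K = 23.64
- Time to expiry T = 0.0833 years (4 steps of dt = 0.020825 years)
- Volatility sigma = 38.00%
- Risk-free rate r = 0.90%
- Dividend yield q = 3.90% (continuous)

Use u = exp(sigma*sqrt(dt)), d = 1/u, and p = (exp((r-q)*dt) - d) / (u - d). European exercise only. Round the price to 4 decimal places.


dt = T/N = 0.020825
u = exp(sigma*sqrt(dt)) = 1.056369; d = 1/u = 0.946639
p = (exp((r-q)*dt) - d) / (u - d) = 0.480602
Discount per step: exp(-r*dt) = 0.999813
Stock lattice S(k, i) with i counting down-moves:
  k=0: S(0,0) = 23.3100
  k=1: S(1,0) = 24.6240; S(1,1) = 22.0662
  k=2: S(2,0) = 26.0120; S(2,1) = 23.3100; S(2,2) = 20.8887
  k=3: S(3,0) = 27.4782; S(3,1) = 24.6240; S(3,2) = 22.0662; S(3,3) = 19.7741
  k=4: S(4,0) = 29.0272; S(4,1) = 26.0120; S(4,2) = 23.3100; S(4,3) = 20.8887; S(4,4) = 18.7189
Terminal payoffs V(N, i) = max(K - S_T, 0):
  V(4,0) = 0.000000; V(4,1) = 0.000000; V(4,2) = 0.330000; V(4,3) = 2.751310; V(4,4) = 4.921109
Backward induction: V(k, i) = exp(-r*dt) * [p * V(k+1, i) + (1-p) * V(k+1, i+1)].
  V(3,0) = exp(-r*dt) * [p*0.000000 + (1-p)*0.000000] = 0.000000
  V(3,1) = exp(-r*dt) * [p*0.000000 + (1-p)*0.330000] = 0.171369
  V(3,2) = exp(-r*dt) * [p*0.330000 + (1-p)*2.751310] = 1.587325
  V(3,3) = exp(-r*dt) * [p*2.751310 + (1-p)*4.921109] = 3.877572
  V(2,0) = exp(-r*dt) * [p*0.000000 + (1-p)*0.171369] = 0.088992
  V(2,1) = exp(-r*dt) * [p*0.171369 + (1-p)*1.587325] = 0.906644
  V(2,2) = exp(-r*dt) * [p*1.587325 + (1-p)*3.877572] = 2.776354
  V(1,0) = exp(-r*dt) * [p*0.088992 + (1-p)*0.906644] = 0.513582
  V(1,1) = exp(-r*dt) * [p*0.906644 + (1-p)*2.776354] = 1.877415
  V(0,0) = exp(-r*dt) * [p*0.513582 + (1-p)*1.877415] = 1.221725

Answer: Price = V(0,0) = 1.2217


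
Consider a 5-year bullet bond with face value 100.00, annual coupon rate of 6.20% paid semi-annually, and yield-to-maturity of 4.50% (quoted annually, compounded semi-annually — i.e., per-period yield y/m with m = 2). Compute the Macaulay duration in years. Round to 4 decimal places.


Coupon per period c = face * coupon_rate / m = 3.100000
Periods per year m = 2; per-period yield y/m = 0.022500
Number of cashflows N = 10
Cashflows (t years, CF_t, discount factor 1/(1+y/m)^(m*t), PV):
  t = 0.5000: CF_t = 3.100000, DF = 0.977995, PV = 3.031785
  t = 1.0000: CF_t = 3.100000, DF = 0.956474, PV = 2.965071
  t = 1.5000: CF_t = 3.100000, DF = 0.935427, PV = 2.899825
  t = 2.0000: CF_t = 3.100000, DF = 0.914843, PV = 2.836014
  t = 2.5000: CF_t = 3.100000, DF = 0.894712, PV = 2.773608
  t = 3.0000: CF_t = 3.100000, DF = 0.875024, PV = 2.712575
  t = 3.5000: CF_t = 3.100000, DF = 0.855769, PV = 2.652885
  t = 4.0000: CF_t = 3.100000, DF = 0.836938, PV = 2.594509
  t = 4.5000: CF_t = 3.100000, DF = 0.818522, PV = 2.537417
  t = 5.0000: CF_t = 103.100000, DF = 0.800510, PV = 82.532595
Price P = sum_t PV_t = 107.536284
Macaulay numerator sum_t t * PV_t:
  t * PV_t at t = 0.5000: 1.515892
  t * PV_t at t = 1.0000: 2.965071
  t * PV_t at t = 1.5000: 4.349737
  t * PV_t at t = 2.0000: 5.672029
  t * PV_t at t = 2.5000: 6.934020
  t * PV_t at t = 3.0000: 8.137726
  t * PV_t at t = 3.5000: 9.285099
  t * PV_t at t = 4.0000: 10.378035
  t * PV_t at t = 4.5000: 11.418376
  t * PV_t at t = 5.0000: 412.662973
Macaulay duration D = (sum_t t * PV_t) / P = 473.318959 / 107.536284 = 4.401481

Answer: Macaulay duration = 4.4015 years


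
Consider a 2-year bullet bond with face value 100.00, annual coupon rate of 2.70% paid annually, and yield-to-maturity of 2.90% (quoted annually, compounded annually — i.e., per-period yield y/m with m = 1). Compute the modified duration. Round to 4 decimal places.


Answer: Modified duration = 1.9180

Derivation:
Coupon per period c = face * coupon_rate / m = 2.700000
Periods per year m = 1; per-period yield y/m = 0.029000
Number of cashflows N = 2
Cashflows (t years, CF_t, discount factor 1/(1+y/m)^(m*t), PV):
  t = 1.0000: CF_t = 2.700000, DF = 0.971817, PV = 2.623907
  t = 2.0000: CF_t = 102.700000, DF = 0.944429, PV = 96.992844
Price P = sum_t PV_t = 99.616751
First compute Macaulay numerator sum_t t * PV_t:
  t * PV_t at t = 1.0000: 2.623907
  t * PV_t at t = 2.0000: 193.985688
Macaulay duration D = 196.609595 / 99.616751 = 1.973660
Modified duration = D / (1 + y/m) = 1.973660 / (1 + 0.029000) = 1.918037


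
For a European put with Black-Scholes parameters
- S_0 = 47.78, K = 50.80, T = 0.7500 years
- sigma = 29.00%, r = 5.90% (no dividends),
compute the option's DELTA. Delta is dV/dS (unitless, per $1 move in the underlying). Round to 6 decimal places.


d1 = 0.0577282075; d2 = -0.1934191596
phi(d1) = 0.3982780872; exp(-qT) = 1.0000000000; exp(-rT) = 0.9567147489
N(-d1) = 0.4769825624
Delta = -exp(-qT) * N(-d1) = -1.0000000000 * 0.4769825624 = -0.476983

Answer: Delta = -0.476983


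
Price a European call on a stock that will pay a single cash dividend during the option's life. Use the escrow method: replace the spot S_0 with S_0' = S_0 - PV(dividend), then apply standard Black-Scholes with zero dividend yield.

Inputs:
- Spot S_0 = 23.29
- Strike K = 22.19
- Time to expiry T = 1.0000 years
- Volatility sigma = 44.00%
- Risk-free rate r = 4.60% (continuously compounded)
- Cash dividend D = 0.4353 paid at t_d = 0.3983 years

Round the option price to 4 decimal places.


PV(D) = D * exp(-r * t_d) = 0.4353 * 0.98184502 = 0.42739714
S_0' = S_0 - PV(D) = 23.2900 - 0.42739714 = 22.86260286
d1 = (ln(S_0'/K) + (r + sigma^2/2)*T) / (sigma*sqrt(T)) = 0.39241085
d2 = d1 - sigma*sqrt(T) = -0.04758915
exp(-rT) = 0.95504196
N(d1) = 0.65262267; N(d2) = 0.48102184
C = S_0' * N(d1) - K * exp(-rT) * N(d2) = 22.86260286 * 0.65262267 - 22.1900 * 0.95504196 * 0.48102184 = 4.7267

Answer: Price = 4.7267


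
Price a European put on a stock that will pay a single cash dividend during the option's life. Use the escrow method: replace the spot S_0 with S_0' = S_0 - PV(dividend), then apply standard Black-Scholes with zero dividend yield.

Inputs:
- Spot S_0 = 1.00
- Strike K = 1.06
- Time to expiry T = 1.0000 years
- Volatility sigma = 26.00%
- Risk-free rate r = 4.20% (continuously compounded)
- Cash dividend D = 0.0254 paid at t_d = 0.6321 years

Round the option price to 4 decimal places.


PV(D) = D * exp(-r * t_d) = 0.0254 * 0.97380111 = 0.02473455
S_0' = S_0 - PV(D) = 1.0000 - 0.02473455 = 0.97526545
d1 = (ln(S_0'/K) + (r + sigma^2/2)*T) / (sigma*sqrt(T)) = -0.02890190
d2 = d1 - sigma*sqrt(T) = -0.28890190
exp(-rT) = 0.95886978
N(-d1) = 0.51152859; N(-d2) = 0.61367178
P = K * exp(-rT) * N(-d2) - S_0' * N(-d1) = 1.0600 * 0.95886978 * 0.61367178 - 0.97526545 * 0.51152859 = 0.1249

Answer: Price = 0.1249


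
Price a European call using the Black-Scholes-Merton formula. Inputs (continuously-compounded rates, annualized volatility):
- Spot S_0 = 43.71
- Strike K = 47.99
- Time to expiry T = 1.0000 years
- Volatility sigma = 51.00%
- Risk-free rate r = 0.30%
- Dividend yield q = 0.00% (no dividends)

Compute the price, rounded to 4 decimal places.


Answer: Price = 7.2872

Derivation:
d1 = (ln(S/K) + (r - q + 0.5*sigma^2) * T) / (sigma * sqrt(T)) = 0.07771422
d2 = d1 - sigma * sqrt(T) = -0.43228578
exp(-rT) = 0.99700450; exp(-qT) = 1.00000000
C = S_0 * exp(-qT) * N(d1) - K * exp(-rT) * N(d2)
N(d1) = 0.53097231; N(d2) = 0.33276686
C = 43.7100 * 1.00000000 * 0.53097231 - 47.9900 * 0.99700450 * 0.33276686 = 7.2872


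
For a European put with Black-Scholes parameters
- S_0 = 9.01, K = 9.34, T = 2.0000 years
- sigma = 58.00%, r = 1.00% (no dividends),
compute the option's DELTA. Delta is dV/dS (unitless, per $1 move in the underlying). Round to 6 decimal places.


Answer: Delta = -0.348028

Derivation:
d1 = 0.3906506743; d2 = -0.4295931919
phi(d1) = 0.3696337946; exp(-qT) = 1.0000000000; exp(-rT) = 0.9801986733
N(-d1) = 0.3480277317
Delta = -exp(-qT) * N(-d1) = -1.0000000000 * 0.3480277317 = -0.348028


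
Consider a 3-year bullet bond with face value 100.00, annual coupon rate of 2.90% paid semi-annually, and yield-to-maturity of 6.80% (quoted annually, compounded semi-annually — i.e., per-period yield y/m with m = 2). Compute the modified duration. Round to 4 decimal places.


Answer: Modified duration = 2.7927

Derivation:
Coupon per period c = face * coupon_rate / m = 1.450000
Periods per year m = 2; per-period yield y/m = 0.034000
Number of cashflows N = 6
Cashflows (t years, CF_t, discount factor 1/(1+y/m)^(m*t), PV):
  t = 0.5000: CF_t = 1.450000, DF = 0.967118, PV = 1.402321
  t = 1.0000: CF_t = 1.450000, DF = 0.935317, PV = 1.356210
  t = 1.5000: CF_t = 1.450000, DF = 0.904562, PV = 1.311615
  t = 2.0000: CF_t = 1.450000, DF = 0.874818, PV = 1.268486
  t = 2.5000: CF_t = 1.450000, DF = 0.846052, PV = 1.226776
  t = 3.0000: CF_t = 101.450000, DF = 0.818233, PV = 83.009695
Price P = sum_t PV_t = 89.575104
First compute Macaulay numerator sum_t t * PV_t:
  t * PV_t at t = 0.5000: 0.701161
  t * PV_t at t = 1.0000: 1.356210
  t * PV_t at t = 1.5000: 1.967423
  t * PV_t at t = 2.0000: 2.536973
  t * PV_t at t = 2.5000: 3.066940
  t * PV_t at t = 3.0000: 249.029085
Macaulay duration D = 258.657792 / 89.575104 = 2.887608
Modified duration = D / (1 + y/m) = 2.887608 / (1 + 0.034000) = 2.792658


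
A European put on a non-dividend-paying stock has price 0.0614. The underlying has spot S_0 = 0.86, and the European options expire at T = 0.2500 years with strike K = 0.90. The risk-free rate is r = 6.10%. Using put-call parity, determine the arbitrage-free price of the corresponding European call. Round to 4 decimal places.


Answer: Call price = 0.0350

Derivation:
Put-call parity: C - P = S_0 * exp(-qT) - K * exp(-rT).
S_0 * exp(-qT) = 0.8600 * 1.00000000 = 0.86000000
K * exp(-rT) = 0.9000 * 0.98486569 = 0.88637912
C = P + S*exp(-qT) - K*exp(-rT)
C = 0.0614 + 0.86000000 - 0.88637912 = 0.0350


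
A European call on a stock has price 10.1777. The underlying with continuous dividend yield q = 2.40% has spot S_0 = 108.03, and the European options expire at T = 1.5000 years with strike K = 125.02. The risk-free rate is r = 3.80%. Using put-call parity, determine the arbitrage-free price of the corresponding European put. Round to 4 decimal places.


Put-call parity: C - P = S_0 * exp(-qT) - K * exp(-rT).
S_0 * exp(-qT) = 108.0300 * 0.96464029 = 104.21009090
K * exp(-rT) = 125.0200 * 0.94459407 = 118.09315055
P = C - S*exp(-qT) + K*exp(-rT)
P = 10.1777 - 104.21009090 + 118.09315055 = 24.0608

Answer: Put price = 24.0608


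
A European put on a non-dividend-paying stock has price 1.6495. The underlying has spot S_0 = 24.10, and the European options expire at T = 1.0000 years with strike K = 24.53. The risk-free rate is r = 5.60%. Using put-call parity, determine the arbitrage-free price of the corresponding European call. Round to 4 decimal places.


Answer: Call price = 2.5554

Derivation:
Put-call parity: C - P = S_0 * exp(-qT) - K * exp(-rT).
S_0 * exp(-qT) = 24.1000 * 1.00000000 = 24.10000000
K * exp(-rT) = 24.5300 * 0.94553914 = 23.19407500
C = P + S*exp(-qT) - K*exp(-rT)
C = 1.6495 + 24.10000000 - 23.19407500 = 2.5554
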